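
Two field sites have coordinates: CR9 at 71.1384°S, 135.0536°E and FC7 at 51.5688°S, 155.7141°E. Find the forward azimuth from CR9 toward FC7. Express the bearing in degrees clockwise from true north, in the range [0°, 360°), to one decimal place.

Δλ = 20.6605°
y = sin Δλ · cos φ₂ = 0.219310
x = cos φ₁ sin φ₂ − sin φ₁ cos φ₂ cos Δλ = 0.297123
θ = atan2(y, x) = 36.4315° → 36.4315° (mod 360°)

36.4°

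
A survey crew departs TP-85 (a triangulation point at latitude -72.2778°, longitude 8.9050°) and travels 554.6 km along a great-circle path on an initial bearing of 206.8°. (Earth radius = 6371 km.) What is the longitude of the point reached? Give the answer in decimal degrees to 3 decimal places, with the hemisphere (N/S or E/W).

0.795°W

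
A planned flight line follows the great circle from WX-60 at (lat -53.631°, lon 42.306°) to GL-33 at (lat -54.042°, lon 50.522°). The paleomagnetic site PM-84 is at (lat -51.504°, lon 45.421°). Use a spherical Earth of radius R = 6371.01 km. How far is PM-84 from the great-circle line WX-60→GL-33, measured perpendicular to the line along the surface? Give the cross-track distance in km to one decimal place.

260.0 km

δ₁₃ = central angle WX-60→PM-84 = 0.049691 rad  (haversine)
θ₁₃ = bearing WX-60→PM-84 = 42.920°,  θ₁₂ = bearing WX-60→GL-33 = 98.156°
dₓₜ = R·arcsin(sin δ₁₃ · sin(θ₁₃ − θ₁₂)) = 6371.01·arcsin(0.04967·sin(-55.236°)) = -260.040 km
|dₓₜ| = 260.040 km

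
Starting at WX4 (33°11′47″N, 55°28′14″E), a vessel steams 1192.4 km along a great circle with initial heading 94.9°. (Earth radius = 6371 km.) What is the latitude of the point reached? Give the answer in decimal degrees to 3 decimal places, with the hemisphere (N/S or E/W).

WX4: φ = +33.19639°, λ = +55.47056°
δ = d/R = 1192.4/6371 = 0.187161 rad
φ₂ = arcsin(sin φ₁ cos δ + cos φ₁ sin δ cos θ)
   = arcsin(0.54751·0.98254 + 0.83680·0.18607·-0.08542) = 31.64464°
λ₂ = λ₁ + atan2(sin θ sin δ cos φ₁, cos δ − sin φ₁ sin φ₂) = 68.04852°

31.645°N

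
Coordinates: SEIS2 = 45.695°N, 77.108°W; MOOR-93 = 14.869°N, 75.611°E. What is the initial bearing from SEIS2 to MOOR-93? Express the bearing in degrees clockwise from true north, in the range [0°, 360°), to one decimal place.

Δλ = 152.7190°
y = sin Δλ · cos φ₂ = 0.443007
x = cos φ₁ sin φ₂ − sin φ₁ cos φ₂ cos Δλ = 0.793970
θ = atan2(y, x) = 29.1599° → 29.1599° (mod 360°)

29.2°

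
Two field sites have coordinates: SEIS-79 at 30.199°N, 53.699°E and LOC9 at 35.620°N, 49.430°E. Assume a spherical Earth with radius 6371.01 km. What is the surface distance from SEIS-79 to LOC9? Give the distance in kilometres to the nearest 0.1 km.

Δφ = 5.4210°,  Δλ = -4.2690°
a = sin²(Δφ/2) + cos φ₁ cos φ₂ sin²(Δλ/2) = 0.003211
c = 2·arcsin(√a) = 0.113391 rad = 6.4968°
d = R·c = 6371.01 × 0.113391 = 722.4 km

722.4 km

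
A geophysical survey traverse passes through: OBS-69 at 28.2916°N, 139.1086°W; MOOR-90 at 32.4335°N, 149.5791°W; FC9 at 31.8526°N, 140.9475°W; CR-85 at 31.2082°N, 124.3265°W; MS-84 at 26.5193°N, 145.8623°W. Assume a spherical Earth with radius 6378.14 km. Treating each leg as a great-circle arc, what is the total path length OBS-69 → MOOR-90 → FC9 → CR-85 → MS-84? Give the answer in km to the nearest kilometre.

5658 km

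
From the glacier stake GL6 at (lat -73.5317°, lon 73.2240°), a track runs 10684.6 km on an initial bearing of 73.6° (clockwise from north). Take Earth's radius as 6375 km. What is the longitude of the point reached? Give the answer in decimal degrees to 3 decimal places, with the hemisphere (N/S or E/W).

149.132°E

δ = d/R = 10684.6/6375 = 1.676016 rad
φ₂ = arcsin(sin φ₁ cos δ + cos φ₁ sin δ cos θ)
   = arcsin(-0.95898·-0.10503 + 0.28348·0.99447·0.28234) = 10.38803°
λ₂ = λ₁ + atan2(sin θ sin δ cos φ₁, cos δ − sin φ₁ sin φ₂) = 149.13202°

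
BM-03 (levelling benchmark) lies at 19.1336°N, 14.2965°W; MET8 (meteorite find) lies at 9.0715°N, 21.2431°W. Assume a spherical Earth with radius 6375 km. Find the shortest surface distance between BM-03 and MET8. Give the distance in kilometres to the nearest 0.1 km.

1346.7 km

Δφ = -10.0621°,  Δλ = -6.9466°
a = sin²(Δφ/2) + cos φ₁ cos φ₂ sin²(Δλ/2) = 0.011115
c = 2·arcsin(√a) = 0.211245 rad = 12.1035°
d = R·c = 6375 × 0.211245 = 1346.7 km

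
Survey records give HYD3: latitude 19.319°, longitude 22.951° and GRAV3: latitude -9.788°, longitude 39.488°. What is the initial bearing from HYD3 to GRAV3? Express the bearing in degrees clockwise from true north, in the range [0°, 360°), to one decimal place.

Δλ = 16.5370°
y = sin Δλ · cos φ₂ = 0.280491
x = cos φ₁ sin φ₂ − sin φ₁ cos φ₂ cos Δλ = -0.472957
θ = atan2(y, x) = 149.3296° → 149.3296° (mod 360°)

149.3°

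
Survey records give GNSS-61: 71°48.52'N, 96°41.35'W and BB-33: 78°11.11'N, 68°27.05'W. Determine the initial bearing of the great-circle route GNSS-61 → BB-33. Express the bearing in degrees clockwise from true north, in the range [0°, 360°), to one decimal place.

35.8°

GNSS-61: φ = +71.80867°, λ = -96.68917°
BB-33: φ = +78.18517°, λ = -68.45083°
Δλ = 28.2383°
y = sin Δλ · cos φ₂ = 0.096875
x = cos φ₁ sin φ₂ − sin φ₁ cos φ₂ cos Δλ = 0.134211
θ = atan2(y, x) = 35.8222° → 35.8222° (mod 360°)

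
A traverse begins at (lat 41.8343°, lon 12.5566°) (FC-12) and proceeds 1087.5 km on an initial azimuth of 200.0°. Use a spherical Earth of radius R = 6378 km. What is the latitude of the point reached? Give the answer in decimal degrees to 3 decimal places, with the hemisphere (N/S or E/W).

δ = d/R = 1087.5/6378 = 0.170508 rad
φ₂ = arcsin(sin φ₁ cos δ + cos φ₁ sin δ cos θ)
   = arcsin(0.66698·0.98550 + 0.74508·0.16968·-0.93969) = 32.58187°
λ₂ = λ₁ + atan2(sin θ sin δ cos φ₁, cos δ − sin φ₁ sin φ₂) = 8.60727°

32.582°N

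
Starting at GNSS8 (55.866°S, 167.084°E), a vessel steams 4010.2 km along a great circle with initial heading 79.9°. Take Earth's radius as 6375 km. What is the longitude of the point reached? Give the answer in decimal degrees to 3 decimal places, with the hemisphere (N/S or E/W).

145.861°W

δ = d/R = 4010.2/6375 = 0.629051 rad
φ₂ = arcsin(sin φ₁ cos δ + cos φ₁ sin δ cos θ)
   = arcsin(-0.82773·0.80859 + 0.56113·0.58838·0.17537) = -37.69012°
λ₂ = λ₁ + atan2(sin θ sin δ cos φ₁, cos δ − sin φ₁ sin φ₂) = -145.86094°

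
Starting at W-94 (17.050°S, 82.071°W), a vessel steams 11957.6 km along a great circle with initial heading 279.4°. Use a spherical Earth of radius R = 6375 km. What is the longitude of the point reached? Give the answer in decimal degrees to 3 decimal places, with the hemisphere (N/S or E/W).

δ = d/R = 11957.6/6375 = 1.875702 rad
φ₂ = arcsin(sin φ₁ cos δ + cos φ₁ sin δ cos θ)
   = arcsin(-0.29321·-0.30020 + 0.95605·0.95388·0.16333) = 13.70759°
λ₂ = λ₁ + atan2(sin θ sin δ cos φ₁, cos δ − sin φ₁ sin φ₂) = 173.54586°

173.546°E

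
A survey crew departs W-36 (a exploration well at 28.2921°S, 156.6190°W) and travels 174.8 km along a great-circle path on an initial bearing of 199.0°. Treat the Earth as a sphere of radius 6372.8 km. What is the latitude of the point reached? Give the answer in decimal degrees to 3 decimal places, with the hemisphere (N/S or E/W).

29.777°S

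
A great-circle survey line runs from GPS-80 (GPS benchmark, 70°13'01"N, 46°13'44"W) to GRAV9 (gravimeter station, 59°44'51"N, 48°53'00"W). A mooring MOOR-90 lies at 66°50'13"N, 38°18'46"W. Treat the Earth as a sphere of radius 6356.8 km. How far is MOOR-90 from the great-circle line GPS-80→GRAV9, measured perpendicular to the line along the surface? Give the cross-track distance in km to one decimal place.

GPS-80: φ = +70.21694°, λ = -46.22889°
GRAV9: φ = +59.74750°, λ = -48.88333°
MOOR-90: φ = +66.83694°, λ = -38.31278°
δ₁₃ = central angle GPS-80→MOOR-90 = 0.077585 rad  (haversine)
θ₁₃ = bearing GPS-80→MOOR-90 = 135.657°,  θ₁₂ = bearing GPS-80→GRAV9 = 187.337°
dₓₜ = R·arcsin(sin δ₁₃ · sin(θ₁₃ − θ₁₂)) = 6356.8·arcsin(0.07751·sin(-51.680°)) = -386.788 km
|dₓₜ| = 386.788 km

386.8 km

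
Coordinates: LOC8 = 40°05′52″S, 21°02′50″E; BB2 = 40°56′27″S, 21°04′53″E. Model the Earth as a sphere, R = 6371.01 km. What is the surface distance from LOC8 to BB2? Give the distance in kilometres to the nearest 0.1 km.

LOC8: φ = -40.09778°, λ = +21.04722°
BB2: φ = -40.94083°, λ = +21.08139°
Δφ = -0.8431°,  Δλ = 0.0342°
a = sin²(Δφ/2) + cos φ₁ cos φ₂ sin²(Δλ/2) = 0.000054
c = 2·arcsin(√a) = 0.014721 rad = 0.8435°
d = R·c = 6371.01 × 0.014721 = 93.8 km

93.8 km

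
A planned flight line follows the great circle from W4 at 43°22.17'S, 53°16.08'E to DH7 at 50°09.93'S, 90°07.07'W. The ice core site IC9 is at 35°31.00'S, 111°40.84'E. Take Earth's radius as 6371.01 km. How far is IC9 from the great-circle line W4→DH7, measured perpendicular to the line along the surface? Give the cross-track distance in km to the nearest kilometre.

4847 km

W4: φ = -43.36950°, λ = +53.26800°
DH7: φ = -50.16550°, λ = -90.11783°
IC9: φ = -35.51667°, λ = +111.68067°
δ₁₃ = central angle W4→IC9 = 0.782919 rad  (haversine)
θ₁₃ = bearing W4→IC9 = 100.582°,  θ₁₂ = bearing W4→DH7 = 202.745°
dₓₜ = R·arcsin(sin δ₁₃ · sin(θ₁₃ − θ₁₂)) = 6371.01·arcsin(0.70535·sin(-102.163°)) = -4847.213 km
|dₓₜ| = 4847.213 km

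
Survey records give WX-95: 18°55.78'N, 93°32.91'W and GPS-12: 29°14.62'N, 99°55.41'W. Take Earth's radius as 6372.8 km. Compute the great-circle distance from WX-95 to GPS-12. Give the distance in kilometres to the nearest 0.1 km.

WX-95: φ = +18.92967°, λ = -93.54850°
GPS-12: φ = +29.24367°, λ = -99.92350°
Δφ = 10.3140°,  Δλ = -6.3750°
a = sin²(Δφ/2) + cos φ₁ cos φ₂ sin²(Δλ/2) = 0.010631
c = 2·arcsin(√a) = 0.206582 rad = 11.8363°
d = R·c = 6372.8 × 0.206582 = 1316.5 km

1316.5 km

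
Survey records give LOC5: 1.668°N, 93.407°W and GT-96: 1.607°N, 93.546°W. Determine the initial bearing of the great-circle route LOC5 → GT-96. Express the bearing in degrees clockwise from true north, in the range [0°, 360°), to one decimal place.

246.3°

Δλ = -0.1390°
y = sin Δλ · cos φ₂ = -0.002425
x = cos φ₁ sin φ₂ − sin φ₁ cos φ₂ cos Δλ = -0.001065
θ = atan2(y, x) = -113.7008° → 246.2992° (mod 360°)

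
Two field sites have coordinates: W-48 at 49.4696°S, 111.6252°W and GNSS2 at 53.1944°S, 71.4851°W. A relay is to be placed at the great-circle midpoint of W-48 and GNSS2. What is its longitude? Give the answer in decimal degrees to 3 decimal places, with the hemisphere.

Bx = cos φ₂ cos Δλ = 0.457996,  By = cos φ₂ sin Δλ = 0.386216
φₘ = atan2(sin φ₁ + sin φ₂, √((cos φ₁ + Bx)² + By²)) = -53.06701°
λₘ = λ₁ + atan2(By, cos φ₁ + Bx) = -92.40569°

92.406°W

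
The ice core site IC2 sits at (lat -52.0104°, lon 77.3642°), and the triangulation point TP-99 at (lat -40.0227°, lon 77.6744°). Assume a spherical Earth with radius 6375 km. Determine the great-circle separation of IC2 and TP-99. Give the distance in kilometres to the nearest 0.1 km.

1334.0 km

Δφ = 11.9877°,  Δλ = 0.3102°
a = sin²(Δφ/2) + cos φ₁ cos φ₂ sin²(Δλ/2) = 0.010907
c = 2·arcsin(√a) = 0.209258 rad = 11.9896°
d = R·c = 6375 × 0.209258 = 1334.0 km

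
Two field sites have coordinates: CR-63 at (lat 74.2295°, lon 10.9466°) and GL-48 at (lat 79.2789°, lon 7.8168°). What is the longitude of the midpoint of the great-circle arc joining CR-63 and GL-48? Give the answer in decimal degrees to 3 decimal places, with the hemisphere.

Bx = cos φ₂ cos Δλ = 0.185751,  By = cos φ₂ sin Δλ = -0.010157
φₘ = atan2(sin φ₁ + sin φ₂, √((cos φ₁ + Bx)² + By²)) = 76.75880°
λₘ = λ₁ + atan2(By, cos φ₁ + Bx) = 9.67490°

9.675°E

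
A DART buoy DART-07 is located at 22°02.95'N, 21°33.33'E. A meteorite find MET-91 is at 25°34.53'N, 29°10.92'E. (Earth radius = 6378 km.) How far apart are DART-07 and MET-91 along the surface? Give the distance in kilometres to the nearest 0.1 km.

DART-07: φ = +22.04917°, λ = +21.55550°
MET-91: φ = +25.57550°, λ = +29.18200°
Δφ = 3.5263°,  Δλ = 7.6265°
a = sin²(Δφ/2) + cos φ₁ cos φ₂ sin²(Δλ/2) = 0.004644
c = 2·arcsin(√a) = 0.136405 rad = 7.8155°
d = R·c = 6378 × 0.136405 = 870.0 km

870.0 km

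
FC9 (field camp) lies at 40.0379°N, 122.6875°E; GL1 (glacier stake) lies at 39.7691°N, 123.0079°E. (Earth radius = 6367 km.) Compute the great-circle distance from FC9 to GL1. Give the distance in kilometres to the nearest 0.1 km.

Δφ = -0.2688°,  Δλ = 0.3204°
a = sin²(Δφ/2) + cos φ₁ cos φ₂ sin²(Δλ/2) = 0.000010
c = 2·arcsin(√a) = 0.006357 rad = 0.3642°
d = R·c = 6367 × 0.006357 = 40.5 km

40.5 km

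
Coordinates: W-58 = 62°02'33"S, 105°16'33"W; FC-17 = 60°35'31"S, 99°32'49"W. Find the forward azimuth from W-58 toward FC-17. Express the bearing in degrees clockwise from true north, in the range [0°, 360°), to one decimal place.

64.7°

W-58: φ = -62.04250°, λ = -105.27583°
FC-17: φ = -60.59194°, λ = -99.54694°
Δλ = 5.7289°
y = sin Δλ · cos φ₂ = 0.049015
x = cos φ₁ sin φ₂ − sin φ₁ cos φ₂ cos Δλ = 0.023148
θ = atan2(y, x) = 64.7203° → 64.7203° (mod 360°)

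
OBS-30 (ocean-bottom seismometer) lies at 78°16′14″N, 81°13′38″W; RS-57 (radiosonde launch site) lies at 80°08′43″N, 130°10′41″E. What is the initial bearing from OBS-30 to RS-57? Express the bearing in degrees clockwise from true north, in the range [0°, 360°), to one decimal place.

345.4°

OBS-30: φ = +78.27056°, λ = -81.22722°
RS-57: φ = +80.14528°, λ = +130.17806°
Δλ = -148.5947°
y = sin Δλ · cos φ₂ = -0.089185
x = cos φ₁ sin φ₂ − sin φ₁ cos φ₂ cos Δλ = 0.343318
θ = atan2(y, x) = -14.5620° → 345.4380° (mod 360°)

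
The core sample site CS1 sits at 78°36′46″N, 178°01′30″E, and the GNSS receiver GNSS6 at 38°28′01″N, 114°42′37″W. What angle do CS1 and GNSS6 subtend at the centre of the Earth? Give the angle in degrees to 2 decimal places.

47.97°

CS1: φ = +78.61278°, λ = +178.02500°
GNSS6: φ = +38.46694°, λ = -114.71028°
Δφ = -40.1458°,  Δλ = 67.2647°
a = sin²(Δφ/2) + cos φ₁ cos φ₂ sin²(Δλ/2) = 0.165219
c = 2·arcsin(√a) = 0.837177 rad = 47.9667°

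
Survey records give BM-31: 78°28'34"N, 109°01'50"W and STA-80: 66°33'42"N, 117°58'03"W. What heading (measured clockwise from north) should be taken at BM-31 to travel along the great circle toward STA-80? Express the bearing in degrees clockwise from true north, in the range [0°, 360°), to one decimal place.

BM-31: φ = +78.47611°, λ = -109.03056°
STA-80: φ = +66.56167°, λ = -117.96750°
Δλ = -8.9369°
y = sin Δλ · cos φ₂ = -0.061791
x = cos φ₁ sin φ₂ − sin φ₁ cos φ₂ cos Δλ = -0.201719
θ = atan2(y, x) = -162.9690° → 197.0310° (mod 360°)

197.0°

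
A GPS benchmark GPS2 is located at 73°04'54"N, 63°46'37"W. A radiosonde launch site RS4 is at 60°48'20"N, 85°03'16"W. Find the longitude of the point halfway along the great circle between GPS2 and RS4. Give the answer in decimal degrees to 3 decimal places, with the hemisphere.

77.133°W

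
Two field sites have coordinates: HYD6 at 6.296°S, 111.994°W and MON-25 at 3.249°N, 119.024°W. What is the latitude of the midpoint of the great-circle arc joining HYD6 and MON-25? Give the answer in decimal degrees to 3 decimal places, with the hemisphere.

Bx = cos φ₂ cos Δλ = 0.990887,  By = cos φ₂ sin Δλ = -0.122192
φₘ = atan2(sin φ₁ + sin φ₂, √((cos φ₁ + Bx)² + By²)) = -1.52637°
λₘ = λ₁ + atan2(By, cos φ₁ + Bx) = -115.51681°

1.526°S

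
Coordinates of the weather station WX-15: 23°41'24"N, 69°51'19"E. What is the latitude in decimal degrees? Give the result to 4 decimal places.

23.6900°N

23° + 41′/60 + 24″/3600 = 23 + 0.68333 + 0.00667 = 23.6900°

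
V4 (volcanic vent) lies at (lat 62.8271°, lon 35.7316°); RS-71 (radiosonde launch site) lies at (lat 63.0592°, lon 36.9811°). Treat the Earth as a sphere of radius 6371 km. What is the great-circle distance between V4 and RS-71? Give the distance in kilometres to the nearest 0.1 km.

68.3 km

Δφ = 0.2321°,  Δλ = 1.2495°
a = sin²(Δφ/2) + cos φ₁ cos φ₂ sin²(Δλ/2) = 0.000029
c = 2·arcsin(√a) = 0.010715 rad = 0.6139°
d = R·c = 6371 × 0.010715 = 68.3 km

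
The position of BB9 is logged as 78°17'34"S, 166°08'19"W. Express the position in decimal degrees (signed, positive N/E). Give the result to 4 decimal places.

lat: 78.2928° S → -78.2928°
lon: 166.1386° W → -166.1386°

-78.2928°, -166.1386°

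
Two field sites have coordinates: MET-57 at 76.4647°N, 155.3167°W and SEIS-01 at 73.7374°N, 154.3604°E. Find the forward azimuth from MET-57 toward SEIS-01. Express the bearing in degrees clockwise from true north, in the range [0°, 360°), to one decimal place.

Δλ = -50.3229°
y = sin Δλ · cos φ₂ = -0.215534
x = cos φ₁ sin φ₂ − sin φ₁ cos φ₂ cos Δλ = 0.050851
θ = atan2(y, x) = -76.7249° → 283.2751° (mod 360°)

283.3°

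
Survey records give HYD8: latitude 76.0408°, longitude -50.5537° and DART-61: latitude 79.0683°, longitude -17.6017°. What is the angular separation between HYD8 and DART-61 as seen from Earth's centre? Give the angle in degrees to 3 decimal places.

7.587°

Δφ = 3.0275°,  Δλ = 32.9520°
a = sin²(Δφ/2) + cos φ₁ cos φ₂ sin²(Δλ/2) = 0.004378
c = 2·arcsin(√a) = 0.132423 rad = 7.5873°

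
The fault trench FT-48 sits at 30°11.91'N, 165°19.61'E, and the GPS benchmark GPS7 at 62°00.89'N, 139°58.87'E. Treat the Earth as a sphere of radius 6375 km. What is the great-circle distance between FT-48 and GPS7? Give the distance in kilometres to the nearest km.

FT-48: φ = +30.19850°, λ = +165.32683°
GPS7: φ = +62.01483°, λ = +139.98117°
Δφ = 31.8163°,  Δλ = -25.3457°
a = sin²(Δφ/2) + cos φ₁ cos φ₂ sin²(Δλ/2) = 0.094648
c = 2·arcsin(√a) = 0.625443 rad = 35.8352°
d = R·c = 6375 × 0.625443 = 3987.2 km

3987 km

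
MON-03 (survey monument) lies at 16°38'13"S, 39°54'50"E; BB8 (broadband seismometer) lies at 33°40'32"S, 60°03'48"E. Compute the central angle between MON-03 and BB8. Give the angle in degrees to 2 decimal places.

MON-03: φ = -16.63694°, λ = +39.91389°
BB8: φ = -33.67556°, λ = +60.06333°
Δφ = -17.0386°,  Δλ = 20.1494°
a = sin²(Δφ/2) + cos φ₁ cos φ₂ sin²(Δλ/2) = 0.046346
c = 2·arcsin(√a) = 0.433961 rad = 24.8641°

24.86°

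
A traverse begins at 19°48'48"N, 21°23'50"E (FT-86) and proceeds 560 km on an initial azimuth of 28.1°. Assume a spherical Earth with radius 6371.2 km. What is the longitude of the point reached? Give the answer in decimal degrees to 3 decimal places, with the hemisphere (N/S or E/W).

23.996°E

FT-86: φ = +19.81333°, λ = +21.39722°
δ = d/R = 560/6371.2 = 0.087896 rad
φ₂ = arcsin(sin φ₁ cos δ + cos φ₁ sin δ cos θ)
   = arcsin(0.33896·0.99614 + 0.94080·0.08778·0.88213) = 24.23622°
λ₂ = λ₁ + atan2(sin θ sin δ cos φ₁, cos δ − sin φ₁ sin φ₂) = 23.99608°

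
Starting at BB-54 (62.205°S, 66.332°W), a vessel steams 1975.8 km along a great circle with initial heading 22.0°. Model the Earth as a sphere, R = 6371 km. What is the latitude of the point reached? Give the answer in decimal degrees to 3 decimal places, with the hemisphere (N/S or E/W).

45.274°S

δ = d/R = 1975.8/6371 = 0.310124 rad
φ₂ = arcsin(sin φ₁ cos δ + cos φ₁ sin δ cos θ)
   = arcsin(-0.88462·0.95230 + 0.46631·0.30518·0.92718) = -45.27373°
λ₂ = λ₁ + atan2(sin θ sin δ cos φ₁, cos δ − sin φ₁ sin φ₂) = -56.98272°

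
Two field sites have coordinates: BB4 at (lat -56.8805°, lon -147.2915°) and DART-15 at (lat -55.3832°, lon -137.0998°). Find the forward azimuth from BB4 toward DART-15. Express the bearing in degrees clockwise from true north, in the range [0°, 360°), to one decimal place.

Δλ = 10.1917°
y = sin Δλ · cos φ₂ = 0.100518
x = cos φ₁ sin φ₂ − sin φ₁ cos φ₂ cos Δλ = 0.018622
θ = atan2(y, x) = 79.5041° → 79.5041° (mod 360°)

79.5°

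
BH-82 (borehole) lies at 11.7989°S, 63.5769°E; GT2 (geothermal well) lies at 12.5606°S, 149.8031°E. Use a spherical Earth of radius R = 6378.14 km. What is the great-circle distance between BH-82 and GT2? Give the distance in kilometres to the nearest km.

9333 km

Δφ = -0.7617°,  Δλ = 86.2262°
a = sin²(Δφ/2) + cos φ₁ cos φ₂ sin²(Δλ/2) = 0.446323
c = 2·arcsin(√a) = 1.463236 rad = 83.8372°
d = R·c = 6378.14 × 1.463236 = 9332.7 km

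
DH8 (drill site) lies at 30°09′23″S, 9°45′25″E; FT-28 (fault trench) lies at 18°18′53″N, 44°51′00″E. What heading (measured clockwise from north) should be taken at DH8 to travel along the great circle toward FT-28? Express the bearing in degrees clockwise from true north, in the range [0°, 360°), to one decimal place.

DH8: φ = -30.15639°, λ = +9.75694°
FT-28: φ = +18.31472°, λ = +44.85000°
Δλ = 35.0931°
y = sin Δλ · cos φ₂ = 0.545784
x = cos φ₁ sin φ₂ − sin φ₁ cos φ₂ cos Δλ = 0.661928
θ = atan2(y, x) = 39.5069° → 39.5069° (mod 360°)

39.5°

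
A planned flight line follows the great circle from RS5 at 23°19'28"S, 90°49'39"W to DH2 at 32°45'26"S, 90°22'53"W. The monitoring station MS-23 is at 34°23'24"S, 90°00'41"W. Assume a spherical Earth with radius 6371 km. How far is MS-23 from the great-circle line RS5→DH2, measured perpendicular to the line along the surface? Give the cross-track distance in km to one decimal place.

RS5: φ = -23.32444°, λ = -90.82750°
DH2: φ = -32.75722°, λ = -90.38139°
MS-23: φ = -34.39000°, λ = -90.01139°
δ₁₃ = central angle RS5→MS-23 = 0.193530 rad  (haversine)
θ₁₃ = bearing RS5→MS-23 = 176.496°,  θ₁₂ = bearing RS5→DH2 = 177.712°
dₓₜ = R·arcsin(sin δ₁₃ · sin(θ₁₃ − θ₁₂)) = 6371·arcsin(0.19232·sin(-1.216°)) = -26.003 km
|dₓₜ| = 26.003 km

26.0 km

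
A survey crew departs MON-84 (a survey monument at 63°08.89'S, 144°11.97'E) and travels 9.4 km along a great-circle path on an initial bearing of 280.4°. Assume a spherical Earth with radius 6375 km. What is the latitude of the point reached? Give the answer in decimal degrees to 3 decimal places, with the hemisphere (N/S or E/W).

MON-84: φ = -63.14817°, λ = +144.19950°
δ = d/R = 9.4/6375 = 0.001475 rad
φ₂ = arcsin(sin φ₁ cos δ + cos φ₁ sin δ cos θ)
   = arcsin(-0.89218·1.00000 + 0.45168·0.00147·0.18052) = -63.13280°
λ₂ = λ₁ + atan2(sin θ sin δ cos φ₁, cos δ − sin φ₁ sin φ₂) = 144.01563°

63.133°S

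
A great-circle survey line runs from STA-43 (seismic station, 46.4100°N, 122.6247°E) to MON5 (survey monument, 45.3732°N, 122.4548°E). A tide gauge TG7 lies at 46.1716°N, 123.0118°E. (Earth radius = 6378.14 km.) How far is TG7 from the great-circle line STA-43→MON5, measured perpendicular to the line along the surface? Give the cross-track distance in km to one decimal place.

δ₁₃ = central angle STA-43→TG7 = 0.006254 rad  (haversine)
θ₁₃ = bearing STA-43→TG7 = 131.569°,  θ₁₂ = bearing STA-43→MON5 = 186.568°
dₓₜ = R·arcsin(sin δ₁₃ · sin(θ₁₃ − θ₁₂)) = 6378.14·arcsin(0.00625·sin(-54.999°)) = -32.672 km
|dₓₜ| = 32.672 km

32.7 km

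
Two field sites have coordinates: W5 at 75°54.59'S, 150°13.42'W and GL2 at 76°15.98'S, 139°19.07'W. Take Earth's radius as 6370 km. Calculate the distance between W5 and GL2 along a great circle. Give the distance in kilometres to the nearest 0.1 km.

W5: φ = -75.90983°, λ = -150.22367°
GL2: φ = -76.26633°, λ = -139.31783°
Δφ = -0.3565°,  Δλ = 10.9058°
a = sin²(Δφ/2) + cos φ₁ cos φ₂ sin²(Δλ/2) = 0.000532
c = 2·arcsin(√a) = 0.046117 rad = 2.6423°
d = R·c = 6370 × 0.046117 = 293.8 km

293.8 km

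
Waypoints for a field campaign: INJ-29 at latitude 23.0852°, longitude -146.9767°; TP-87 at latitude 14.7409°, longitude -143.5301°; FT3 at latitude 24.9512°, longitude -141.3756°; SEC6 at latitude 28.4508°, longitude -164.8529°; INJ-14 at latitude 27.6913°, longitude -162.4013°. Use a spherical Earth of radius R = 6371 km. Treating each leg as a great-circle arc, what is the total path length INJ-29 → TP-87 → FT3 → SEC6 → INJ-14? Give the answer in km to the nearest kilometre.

4769 km

INJ-29→TP-87: c = 0.156334 rad, d = 996.00 km
TP-87→FT3: c = 0.181667 rad, d = 1157.40 km
FT3→SEC6: c = 0.370506 rad, d = 2360.49 km
SEC6→INJ-14: c = 0.040013 rad, d = 254.93 km
Total = 996.00 + 1157.40 + 2360.49 + 254.93 = 4768.82 km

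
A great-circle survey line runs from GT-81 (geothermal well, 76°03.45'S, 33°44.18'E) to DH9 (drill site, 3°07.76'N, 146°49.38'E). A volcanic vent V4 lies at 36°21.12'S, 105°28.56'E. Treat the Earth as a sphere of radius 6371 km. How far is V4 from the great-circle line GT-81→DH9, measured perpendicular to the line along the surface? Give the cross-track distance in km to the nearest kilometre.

2473 km

GT-81: φ = -76.05750°, λ = +33.73633°
DH9: φ = +3.12933°, λ = +146.82300°
V4: φ = -36.35200°, λ = +105.47600°
δ₁₃ = central angle GT-81→V4 = 0.881381 rad  (haversine)
θ₁₃ = bearing GT-81→V4 = 82.396°,  θ₁₂ = bearing GT-81→DH9 = 111.771°
dₓₜ = R·arcsin(sin δ₁₃ · sin(θ₁₃ − θ₁₂)) = 6371·arcsin(0.77162·sin(-29.375°)) = -2473.017 km
|dₓₜ| = 2473.017 km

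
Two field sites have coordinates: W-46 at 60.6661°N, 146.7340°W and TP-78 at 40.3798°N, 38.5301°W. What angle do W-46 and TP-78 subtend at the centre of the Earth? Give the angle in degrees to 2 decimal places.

63.37°

Δφ = -20.2863°,  Δλ = 108.2039°
a = sin²(Δφ/2) + cos φ₁ cos φ₂ sin²(Δλ/2) = 0.275900
c = 2·arcsin(√a) = 1.106046 rad = 63.3718°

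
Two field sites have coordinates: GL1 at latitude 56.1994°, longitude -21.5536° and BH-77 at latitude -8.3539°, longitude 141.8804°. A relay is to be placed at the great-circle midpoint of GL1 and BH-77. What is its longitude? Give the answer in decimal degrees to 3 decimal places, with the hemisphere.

Bx = cos φ₂ cos Δλ = -0.948322,  By = cos φ₂ sin Δλ = 0.282094
φₘ = atan2(sin φ₁ + sin φ₂, √((cos φ₁ + Bx)² + By²)) = 54.84116°
λₘ = λ₁ + atan2(By, cos φ₁ + Bx) = 122.70775°

122.708°E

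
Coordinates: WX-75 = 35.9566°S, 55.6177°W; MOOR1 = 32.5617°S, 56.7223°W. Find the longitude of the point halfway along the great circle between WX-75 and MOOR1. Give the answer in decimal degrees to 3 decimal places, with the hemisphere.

56.181°W

Bx = cos φ₂ cos Δλ = 0.842656,  By = cos φ₂ sin Δλ = -0.016247
φₘ = atan2(sin φ₁ + sin φ₂, √((cos φ₁ + Bx)² + By²)) = -34.26039°
λₘ = λ₁ + atan2(By, cos φ₁ + Bx) = -56.18115°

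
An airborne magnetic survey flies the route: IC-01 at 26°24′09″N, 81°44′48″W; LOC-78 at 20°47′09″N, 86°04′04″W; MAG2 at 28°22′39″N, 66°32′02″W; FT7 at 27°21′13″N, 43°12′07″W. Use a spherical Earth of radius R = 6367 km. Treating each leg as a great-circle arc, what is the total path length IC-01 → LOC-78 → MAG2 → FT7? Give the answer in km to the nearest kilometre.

IC-01: φ = +26.40250°, λ = -81.74667°
LOC-78: φ = +20.78583°, λ = -86.06778°
MAG2: φ = +28.37750°, λ = -66.53389°
FT7: φ = +27.35361°, λ = -43.20194°
IC-01→LOC-78: c = 0.119917 rad, d = 763.51 km
LOC-78→MAG2: c = 0.336576 rad, d = 2142.98 km
MAG2→FT7: c = 0.359886 rad, d = 2291.39 km
Total = 763.51 + 2142.98 + 2291.39 = 5197.88 km

5198 km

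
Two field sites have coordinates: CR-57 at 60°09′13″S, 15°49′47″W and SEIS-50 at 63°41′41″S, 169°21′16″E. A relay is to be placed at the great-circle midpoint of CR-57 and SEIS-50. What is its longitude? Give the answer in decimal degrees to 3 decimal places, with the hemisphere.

51.234°W

CR-57: φ = -60.15361°, λ = -15.82972°
SEIS-50: φ = -63.69472°, λ = +169.35444°
Bx = cos φ₂ cos Δλ = -0.441341,  By = cos φ₂ sin Δλ = -0.040042
φₘ = atan2(sin φ₁ + sin φ₂, √((cos φ₁ + Bx)² + By²)) = -87.75597°
λₘ = λ₁ + atan2(By, cos φ₁ + Bx) = -51.23428°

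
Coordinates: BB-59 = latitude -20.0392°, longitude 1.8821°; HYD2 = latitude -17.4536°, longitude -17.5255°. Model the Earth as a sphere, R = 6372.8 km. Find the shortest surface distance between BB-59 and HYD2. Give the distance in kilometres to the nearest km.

Δφ = 2.5856°,  Δλ = -19.4076°
a = sin²(Δφ/2) + cos φ₁ cos φ₂ sin²(Δλ/2) = 0.025971
c = 2·arcsin(√a) = 0.323721 rad = 18.5479°
d = R·c = 6372.8 × 0.323721 = 2063.0 km

2063 km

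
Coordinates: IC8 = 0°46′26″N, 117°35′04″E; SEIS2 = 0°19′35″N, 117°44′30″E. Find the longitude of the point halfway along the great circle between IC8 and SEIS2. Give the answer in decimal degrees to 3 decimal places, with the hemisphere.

117.663°E

IC8: φ = +0.77389°, λ = +117.58444°
SEIS2: φ = +0.32639°, λ = +117.74167°
Bx = cos φ₂ cos Δλ = 0.999980,  By = cos φ₂ sin Δλ = 0.002744
φₘ = atan2(sin φ₁ + sin φ₂, √((cos φ₁ + Bx)² + By²)) = 0.55014°
λₘ = λ₁ + atan2(By, cos φ₁ + Bx) = 117.66306°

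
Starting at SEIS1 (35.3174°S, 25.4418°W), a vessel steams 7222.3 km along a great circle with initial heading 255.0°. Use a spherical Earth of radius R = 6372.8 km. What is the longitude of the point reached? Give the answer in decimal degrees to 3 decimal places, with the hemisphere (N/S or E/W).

δ = d/R = 7222.3/6372.8 = 1.133301 rad
φ₂ = arcsin(sin φ₁ cos δ + cos φ₁ sin δ cos θ)
   = arcsin(-0.57811·0.42367 + 0.81596·0.90582·-0.25882) = -25.86315°
λ₂ = λ₁ + atan2(sin θ sin δ cos φ₁, cos δ − sin φ₁ sin φ₂) = -101.93493°

101.935°W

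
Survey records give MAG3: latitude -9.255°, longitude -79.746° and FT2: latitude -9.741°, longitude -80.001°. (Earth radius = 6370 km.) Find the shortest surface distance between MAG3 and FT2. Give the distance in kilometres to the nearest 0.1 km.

60.8 km

Δφ = -0.4860°,  Δλ = -0.2550°
a = sin²(Δφ/2) + cos φ₁ cos φ₂ sin²(Δλ/2) = 0.000023
c = 2·arcsin(√a) = 0.009551 rad = 0.5472°
d = R·c = 6370 × 0.009551 = 60.8 km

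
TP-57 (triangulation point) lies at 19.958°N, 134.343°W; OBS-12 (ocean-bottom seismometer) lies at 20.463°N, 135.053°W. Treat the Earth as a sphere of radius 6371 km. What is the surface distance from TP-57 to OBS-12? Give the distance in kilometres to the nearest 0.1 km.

93.0 km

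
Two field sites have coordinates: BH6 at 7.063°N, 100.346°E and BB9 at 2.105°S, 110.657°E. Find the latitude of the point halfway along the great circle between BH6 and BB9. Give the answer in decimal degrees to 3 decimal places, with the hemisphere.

2.489°N

Bx = cos φ₂ cos Δλ = 0.983187,  By = cos φ₂ sin Δλ = 0.178870
φₘ = atan2(sin φ₁ + sin φ₂, √((cos φ₁ + Bx)² + By²)) = 2.48906°
λₘ = λ₁ + atan2(By, cos φ₁ + Bx) = 105.51944°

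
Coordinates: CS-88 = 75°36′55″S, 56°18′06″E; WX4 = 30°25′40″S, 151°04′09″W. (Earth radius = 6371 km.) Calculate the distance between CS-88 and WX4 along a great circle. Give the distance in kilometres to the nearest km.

CS-88: φ = -75.61528°, λ = +56.30167°
WX4: φ = -30.42778°, λ = -151.06917°
Δφ = 45.1875°,  Δλ = 152.6292°
a = sin²(Δφ/2) + cos φ₁ cos φ₂ sin²(Δλ/2) = 0.349829
c = 2·arcsin(√a) = 1.265746 rad = 72.5219°
d = R·c = 6371 × 1.265746 = 8064.1 km

8064 km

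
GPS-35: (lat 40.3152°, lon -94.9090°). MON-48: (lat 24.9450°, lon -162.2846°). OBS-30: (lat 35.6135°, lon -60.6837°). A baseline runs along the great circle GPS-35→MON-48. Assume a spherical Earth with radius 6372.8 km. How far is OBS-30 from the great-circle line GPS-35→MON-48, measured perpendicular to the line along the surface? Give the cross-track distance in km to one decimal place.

389.7 km

δ₁₃ = central angle GPS-35→OBS-30 = 0.475003 rad  (haversine)
θ₁₃ = bearing GPS-35→OBS-30 = 88.858°,  θ₁₂ = bearing GPS-35→MON-48 = 276.537°
dₓₜ = R·arcsin(sin δ₁₃ · sin(θ₁₃ − θ₁₂)) = 6372.8·arcsin(0.45734·sin(-187.679°)) = 389.708 km
|dₓₜ| = 389.708 km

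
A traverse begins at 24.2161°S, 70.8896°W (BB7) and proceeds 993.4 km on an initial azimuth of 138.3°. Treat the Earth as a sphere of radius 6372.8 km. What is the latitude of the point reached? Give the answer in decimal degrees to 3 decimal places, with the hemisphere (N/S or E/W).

δ = d/R = 993.4/6372.8 = 0.155881 rad
φ₂ = arcsin(sin φ₁ cos δ + cos φ₁ sin δ cos θ)
   = arcsin(-0.41018·0.98788 + 0.91200·0.15525·-0.74664) = -30.72526°
λ₂ = λ₁ + atan2(sin θ sin δ cos φ₁, cos δ − sin φ₁ sin φ₂) = -63.98929°

30.725°S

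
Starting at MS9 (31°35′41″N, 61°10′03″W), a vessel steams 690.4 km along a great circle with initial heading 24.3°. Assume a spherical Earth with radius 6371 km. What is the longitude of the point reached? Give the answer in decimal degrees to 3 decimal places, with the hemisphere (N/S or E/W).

MS9: φ = +31.59472°, λ = -61.16750°
δ = d/R = 690.4/6371 = 0.108366 rad
φ₂ = arcsin(sin φ₁ cos δ + cos φ₁ sin δ cos θ)
   = arcsin(0.52391·0.99413 + 0.85178·0.10815·0.91140) = 37.21412°
λ₂ = λ₁ + atan2(sin θ sin δ cos φ₁, cos δ − sin φ₁ sin φ₂) = -57.96377°

57.964°W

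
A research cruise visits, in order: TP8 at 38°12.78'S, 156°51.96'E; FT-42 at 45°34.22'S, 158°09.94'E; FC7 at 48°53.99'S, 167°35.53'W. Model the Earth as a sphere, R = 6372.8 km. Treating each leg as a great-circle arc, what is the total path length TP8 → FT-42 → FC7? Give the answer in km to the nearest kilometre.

3415 km

TP8: φ = -38.21300°, λ = +156.86600°
FT-42: φ = -45.57033°, λ = +158.16567°
FC7: φ = -48.89983°, λ = -167.59217°
TP8→FT-42: c = 0.129510 rad, d = 825.34 km
FT-42→FC7: c = 0.406409 rad, d = 2589.96 km
Total = 825.34 + 2589.96 = 3415.30 km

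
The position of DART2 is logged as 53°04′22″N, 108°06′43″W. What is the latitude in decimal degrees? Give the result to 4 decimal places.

53.0728°N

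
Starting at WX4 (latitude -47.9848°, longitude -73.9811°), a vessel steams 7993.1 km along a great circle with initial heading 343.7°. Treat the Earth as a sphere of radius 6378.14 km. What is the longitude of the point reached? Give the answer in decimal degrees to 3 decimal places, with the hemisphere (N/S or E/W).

δ = d/R = 7993.1/6378.14 = 1.253202 rad
φ₂ = arcsin(sin φ₁ cos δ + cos φ₁ sin δ cos θ)
   = arcsin(-0.74297·0.31228 + 0.66933·0.94999·0.95981) = 22.22726°
λ₂ = λ₁ + atan2(sin θ sin δ cos φ₁, cos δ − sin φ₁ sin φ₂) = -90.72139°

90.721°W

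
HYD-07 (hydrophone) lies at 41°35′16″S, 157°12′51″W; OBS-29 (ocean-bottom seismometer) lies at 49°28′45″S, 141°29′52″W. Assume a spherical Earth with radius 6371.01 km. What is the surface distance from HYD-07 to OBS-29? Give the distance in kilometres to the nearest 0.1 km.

1501.3 km

HYD-07: φ = -41.58778°, λ = -157.21417°
OBS-29: φ = -49.47917°, λ = -141.49778°
Δφ = -7.8914°,  Δλ = 15.7164°
a = sin²(Δφ/2) + cos φ₁ cos φ₂ sin²(Δλ/2) = 0.013819
c = 2·arcsin(√a) = 0.235652 rad = 13.5019°
d = R·c = 6371.01 × 0.235652 = 1501.3 km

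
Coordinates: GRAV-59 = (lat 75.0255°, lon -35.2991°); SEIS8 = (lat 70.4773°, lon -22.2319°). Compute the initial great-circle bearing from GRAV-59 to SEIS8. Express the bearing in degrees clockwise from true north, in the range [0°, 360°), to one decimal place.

133.2°

Δλ = 13.0672°
y = sin Δλ · cos φ₂ = 0.075556
x = cos φ₁ sin φ₂ − sin φ₁ cos φ₂ cos Δλ = -0.070938
θ = atan2(y, x) = 133.1945° → 133.1945° (mod 360°)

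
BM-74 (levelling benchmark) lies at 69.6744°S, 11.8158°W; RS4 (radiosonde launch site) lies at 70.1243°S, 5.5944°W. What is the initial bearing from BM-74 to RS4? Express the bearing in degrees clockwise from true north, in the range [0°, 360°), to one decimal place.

Δλ = 6.2214°
y = sin Δλ · cos φ₂ = 0.036844
x = cos φ₁ sin φ₂ − sin φ₁ cos φ₂ cos Δλ = -0.009730
θ = atan2(y, x) = 104.7930° → 104.7930° (mod 360°)

104.8°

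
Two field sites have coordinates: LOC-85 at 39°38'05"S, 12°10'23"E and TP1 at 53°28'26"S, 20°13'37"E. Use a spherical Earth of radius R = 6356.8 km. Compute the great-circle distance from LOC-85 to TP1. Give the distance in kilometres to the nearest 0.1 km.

LOC-85: φ = -39.63472°, λ = +12.17306°
TP1: φ = -53.47389°, λ = +20.22694°
Δφ = -13.8392°,  Δλ = 8.0539°
a = sin²(Δφ/2) + cos φ₁ cos φ₂ sin²(Δλ/2) = 0.016775
c = 2·arcsin(√a) = 0.259767 rad = 14.8835°
d = R·c = 6356.8 × 0.259767 = 1651.3 km

1651.3 km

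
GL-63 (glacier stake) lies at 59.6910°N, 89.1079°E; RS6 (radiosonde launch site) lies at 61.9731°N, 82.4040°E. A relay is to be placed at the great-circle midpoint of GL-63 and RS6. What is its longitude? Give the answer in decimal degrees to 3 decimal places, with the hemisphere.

Bx = cos φ₂ cos Δλ = 0.466673,  By = cos φ₂ sin Δλ = -0.054854
φₘ = atan2(sin φ₁ + sin φ₂, √((cos φ₁ + Bx)² + By²)) = 60.87373°
λₘ = λ₁ + atan2(By, cos φ₁ + Bx) = 85.87570°

85.876°E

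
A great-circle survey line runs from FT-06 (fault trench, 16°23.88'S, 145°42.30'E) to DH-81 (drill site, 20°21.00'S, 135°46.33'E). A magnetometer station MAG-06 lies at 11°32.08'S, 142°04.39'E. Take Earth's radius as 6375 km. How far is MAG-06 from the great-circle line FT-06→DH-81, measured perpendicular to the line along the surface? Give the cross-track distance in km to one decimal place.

FT-06: φ = -16.39800°, λ = +145.70500°
DH-81: φ = -20.35000°, λ = +135.77217°
MAG-06: φ = -11.53467°, λ = +142.07317°
δ₁₃ = central angle FT-06→MAG-06 = 0.104814 rad  (haversine)
θ₁₃ = bearing FT-06→MAG-06 = 323.613°,  θ₁₂ = bearing FT-06→DH-81 = 245.740°
dₓₜ = R·arcsin(sin δ₁₃ · sin(θ₁₃ − θ₁₂)) = 6375·arcsin(0.10462·sin(77.873°)) = 653.226 km
|dₓₜ| = 653.226 km

653.2 km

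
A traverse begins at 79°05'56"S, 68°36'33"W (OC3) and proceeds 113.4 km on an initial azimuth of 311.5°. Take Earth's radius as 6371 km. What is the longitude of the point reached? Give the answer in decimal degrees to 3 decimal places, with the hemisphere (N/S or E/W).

72.410°W

OC3: φ = -79.09889°, λ = -68.60917°
δ = d/R = 113.4/6371 = 0.017799 rad
φ₂ = arcsin(sin φ₁ cos δ + cos φ₁ sin δ cos θ)
   = arcsin(-0.98196·0.99984 + 0.18911·0.01780·0.66262) = -78.39826°
λ₂ = λ₁ + atan2(sin θ sin δ cos φ₁, cos δ − sin φ₁ sin φ₂) = -72.40976°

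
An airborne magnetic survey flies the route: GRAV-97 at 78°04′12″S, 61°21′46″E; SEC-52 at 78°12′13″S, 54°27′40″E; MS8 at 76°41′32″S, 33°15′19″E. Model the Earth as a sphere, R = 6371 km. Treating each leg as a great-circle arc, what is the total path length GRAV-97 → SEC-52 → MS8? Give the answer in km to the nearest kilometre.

694 km

GRAV-97: φ = -78.07000°, λ = +61.36278°
SEC-52: φ = -78.20361°, λ = +54.46111°
MS8: φ = -76.69222°, λ = +33.25528°
GRAV-97→SEC-52: c = 0.024858 rad, d = 158.37 km
SEC-52→MS8: c = 0.084099 rad, d = 535.80 km
Total = 158.37 + 535.80 = 694.17 km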